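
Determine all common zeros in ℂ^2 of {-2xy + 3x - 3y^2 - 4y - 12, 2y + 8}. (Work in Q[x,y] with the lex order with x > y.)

{(4, -4)}

Compute a lex Gröbner basis by Buchberger's algorithm.
f_1 = -2xy + 3x - 3y^2 - 4y - 12, LT = xy.
f_2 = 2y + 8, LT = y.

S(f_1,f_2): lcm = xy. S = -11/2x + 3/2y^2 + 2y + 6.
  leading term x: no divisor's leading term divides it; move -11/2x to the remainder.
  leading term y^2: subtract (3/4y)·f_2 from 3/2y^2 + 2y + 6 → -4y + 6
  leading term y: subtract (-2)·f_2 from -4y + 6 → 22
  leading term 1: no divisor's leading term divides it; move 22 to the remainder.
  remainder -11/2x + 22 ≠ 0; add h_3 = -11/2x + 22 to the basis.

The other S-polynomials (S(f_1,h_3), S(f_2,h_3)) all reduce to 0 modulo the current basis, so we have a Gröbner basis.
Inter-reduce: drop elements whose leading term is divisible by another's, tail-reduce, and make monic.
Reduced Gröbner basis: {x - 4, y + 4}.

From the last basis element, y + 4 = 0, so y takes values in {-4}. Each choice, substituted upward through the basis, yields the corresponding point(s) of the solution set.
  y = -4: the earlier basis element becomes x - 4 = 0, giving x = 4 — point (4, -4).
Substituting each solution back into the original system confirms all equations vanish.
This is the nonlinear analogue of row-reducing a linear system.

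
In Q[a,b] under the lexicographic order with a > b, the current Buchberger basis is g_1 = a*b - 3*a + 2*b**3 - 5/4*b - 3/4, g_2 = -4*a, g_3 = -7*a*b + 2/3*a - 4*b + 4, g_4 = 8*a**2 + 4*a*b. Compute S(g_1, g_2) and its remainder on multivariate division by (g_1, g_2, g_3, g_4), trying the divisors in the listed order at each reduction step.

lcm(LM(g_1), LM(g_2)) = a*b.
S = (lcm/LT(g_1))·g_1 − (lcm/LT(g_2))·g_2 = -3*a + 2*b**3 - 5/4*b - 3/4.
Reduce S modulo (g_1, g_2, g_3, g_4) in that order:
  leading term a: subtract (3/4)·g_2 from -3*a + 2*b**3 - 5/4*b - 3/4 → 2*b**3 - 5/4*b - 3/4
  leading term b**3: no divisor's leading term divides it; move 2*b**3 to the remainder.
  leading term b: no divisor's leading term divides it; move -5/4*b to the remainder.
  leading term 1: no divisor's leading term divides it; move -3/4 to the remainder.
The remainder 2*b**3 - 5/4*b - 3/4 is nonzero, so it would be added as the next basis element.

S(g_1, g_2) = -3*a + 2*b**3 - 5/4*b - 3/4; remainder on division = 2*b**3 - 5/4*b - 3/4.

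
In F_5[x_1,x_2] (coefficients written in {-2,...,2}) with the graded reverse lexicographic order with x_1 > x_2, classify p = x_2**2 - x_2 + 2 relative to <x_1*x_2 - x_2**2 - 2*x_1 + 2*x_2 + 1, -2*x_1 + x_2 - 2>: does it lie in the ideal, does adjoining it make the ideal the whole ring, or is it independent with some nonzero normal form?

Adjoining x_2**2 - x_2 + 2 makes the ideal the whole ring: the system is inconsistent.

First compute the reduced Gröbner basis of I by Buchberger's algorithm.
f_1 = x_1*x_2 - x_2**2 - 2*x_1 + 2*x_2 + 1, LT = x_1*x_2.
f_2 = -2*x_1 + x_2 - 2, LT = x_1.

S(f_1,f_2): lcm = x_1*x_2. S = 2*x_2**2 - 2*x_1 + x_2 + 1.
  reduce S modulo (f_1, f_2):
  remainder 2*x_2**2 - 2 ≠ 0; add h_3 = 2*x_2**2 - 2 to the basis.

The other S-polynomials (S(f_1,h_3), S(f_2,h_3)) all reduce to 0 modulo the current basis, so we have a Gröbner basis.
Inter-reduce: drop elements whose leading term is divisible by another's, tail-reduce, and make monic.
Reduced Gröbner basis: {x_2**2 - 1, x_1 + 2*x_2 + 1}.
Label its elements g_1 = x_2**2 - 1, g_2 = x_1 + 2*x_2 + 1.

Reduce p = x_2**2 - x_2 + 2 modulo G:
  leading term x_2**2: subtract (1)·g_1 from x_2**2 - x_2 + 2 → -x_2 - 2
  leading term x_2: no divisor's leading term divides it; move -x_2 to the remainder.
  leading term 1: no divisor's leading term divides it; move -2 to the remainder.
  normal form = -x_2 - 2.
The normal form is nonzero, so p ∉ I. Since p minus its normal form lies in I, I + (p) = I + (r) where r = -x_2 - 2; decide whether this ideal is the whole ring.
Run Buchberger on G together with r (pairs among the g_i already reduce to 0 since G is a Gröbner basis):
g_1 = x_2**2 - 1, LT = x_2**2.
g_2 = x_1 + 2*x_2 + 1, LT = x_1.
r = -x_2 - 2, LT = x_2.

S(g_1,r): lcm = x_2**2. S = -2*x_2 - 1.
  reduce S modulo (g_1, g_2, r):
  remainder -2 ≠ 0; add m_4 = -2 to the basis.

The other S-polynomials (S(g_1,g_2), S(g_2,r), S(g_1,m_4), S(g_2,m_4), S(r,m_4)) all reduce to 0 modulo the current basis, so we have a Gröbner basis.
Inter-reduce: drop elements whose leading term is divisible by another's, tail-reduce, and make monic.
Reduced Gröbner basis: {1}.
The reduced Gröbner basis of I + (p) is {1}: the ideal is the whole ring, so the enlarged system has no common solution — adjoining p is inconsistent.

The remainder on division by a Gröbner basis is unique — it is the normal form.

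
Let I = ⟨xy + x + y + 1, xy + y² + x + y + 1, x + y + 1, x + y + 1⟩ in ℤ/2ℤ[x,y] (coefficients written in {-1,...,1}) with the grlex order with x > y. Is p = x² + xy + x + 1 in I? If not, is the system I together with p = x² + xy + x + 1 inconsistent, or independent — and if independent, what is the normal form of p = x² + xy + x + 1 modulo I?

First compute the reduced Gröbner basis of I by Buchberger's algorithm.
f_1 = xy + x + y + 1, LT = xy.
f_2 = xy + y² + x + y + 1, LT = xy.
f_3 = x + y + 1, LT = x.
f_4 = x + y + 1, LT = x.

S(f_1,f_2): lcm = xy. S = y².
  leading term y²: no divisor's leading term divides it; move y² to the remainder.
  remainder y² ≠ 0; add h_5 = y² to the basis.

S(f_1,f_3): lcm = xy. S = y² + x + 1.
  leading term y²: subtract (1)·h_5 from y² + x + 1 → x + 1
  leading term x: subtract (1)·f_3 from x + 1 → y
  leading term y: no divisor's leading term divides it; move y to the remainder.
  remainder y ≠ 0; add h_6 = y to the basis.

The other S-polynomials (S(f_1,f_4), S(f_2,f_3), S(f_2,f_4), S(f_3,f_4), S(f_1,h_5), S(f_2,h_5), S(f_3,h_5), S(f_4,h_5), S(f_1,h_6), S(f_2,h_6), S(f_3,h_6), S(f_4,h_6), S(h_5,h_6)) all reduce to 0 modulo the current basis, so we have a Gröbner basis.
Inter-reduce: drop elements whose leading term is divisible by another's, tail-reduce, and make monic.
Reduced Gröbner basis: {x + 1, y}.
Label its elements g_1 = x + 1, g_2 = y.

Reduce p = x² + xy + x + 1 modulo G:
  leading term x²: subtract (x)·g_1 from x² + xy + x + 1 → xy + 1
  leading term xy: subtract (y)·g_1 from xy + 1 → y + 1
  leading term y: subtract (1)·g_2 from y + 1 → 1
  leading term 1: no divisor's leading term divides it; move 1 to the remainder.
  normal form = 1.
The normal form is nonzero, so p ∉ I. Since p minus its normal form lies in I, I + (p) = I + (r) where r = 1; decide whether this ideal is the whole ring.
Here r = 1 is a nonzero constant, hence a unit: 1 ∈ I + (p), the Gröbner basis of I + (p) is {1}, and the enlarged system has no common solution — adjoining p is inconsistent.

Adjoining x² + xy + x + 1 makes the ideal the whole ring: the system is inconsistent.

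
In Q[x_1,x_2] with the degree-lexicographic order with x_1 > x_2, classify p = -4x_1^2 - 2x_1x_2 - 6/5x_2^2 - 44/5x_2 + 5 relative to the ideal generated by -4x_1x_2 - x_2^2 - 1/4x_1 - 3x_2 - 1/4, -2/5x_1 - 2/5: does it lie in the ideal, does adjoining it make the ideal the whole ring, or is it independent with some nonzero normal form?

First compute the reduced Gröbner basis of I by Buchberger's algorithm.
f_1 = -4x_1x_2 - x_2^2 - 1/4x_1 - 3x_2 - 1/4, LT = x_1x_2.
f_2 = -2/5x_1 - 2/5, LT = x_1.

S(f_1,f_2): lcm = x_1x_2. S = 1/4x_2^2 + 1/16x_1 - 1/4x_2 + 1/16.
  leading term x_2^2: no divisor's leading term divides it; move 1/4x_2^2 to the remainder.
  leading term x_1: subtract (-5/32)·f_2 from 1/16x_1 - 1/4x_2 + 1/16 → -1/4x_2
  leading term x_2: no divisor's leading term divides it; move -1/4x_2 to the remainder.
  remainder 1/4x_2^2 - 1/4x_2 ≠ 0; add h_3 = 1/4x_2^2 - 1/4x_2 to the basis.

The other S-polynomials (S(f_1,h_3), S(f_2,h_3)) all reduce to 0 modulo the current basis, so we have a Gröbner basis.
Inter-reduce: drop elements whose leading term is divisible by another's, tail-reduce, and make monic.
Reduced Gröbner basis: {x_2^2 - x_2, x_1 + 1}.
Label its elements g_1 = x_2^2 - x_2, g_2 = x_1 + 1.

Reduce p = -4x_1^2 - 2x_1x_2 - 6/5x_2^2 - 44/5x_2 + 5 modulo G:
  leading term x_1^2: subtract (-4x_1)·g_2 from -4x_1^2 - 2x_1x_2 - 6/5x_2^2 - 44/5x_2 + 5 → -2x_1x_2 - 6/5x_2^2 + 4x_1 - 44/5x_2 + 5
  leading term x_1x_2: subtract (-2x_2)·g_2 from -2x_1x_2 - 6/5x_2^2 + 4x_1 - 44/5x_2 + 5 → -6/5x_2^2 + 4x_1 - 34/5x_2 + 5
  leading term x_2^2: subtract (-6/5)·g_1 from -6/5x_2^2 + 4x_1 - 34/5x_2 + 5 → 4x_1 - 8x_2 + 5
  leading term x_1: subtract (4)·g_2 from 4x_1 - 8x_2 + 5 → -8x_2 + 1
  leading term x_2: no divisor's leading term divides it; move -8x_2 to the remainder.
  leading term 1: no divisor's leading term divides it; move 1 to the remainder.
  normal form = -8x_2 + 1.
The normal form is nonzero, so p ∉ I. Since p minus its normal form lies in I, I + (p) = I + (r) where r = -8x_2 + 1; decide whether this ideal is the whole ring.
Run Buchberger on G together with r (pairs among the g_i already reduce to 0 since G is a Gröbner basis):
g_1 = x_2^2 - x_2, LT = x_2^2.
g_2 = x_1 + 1, LT = x_1.
r = -8x_2 + 1, LT = x_2.

S(g_1,r): lcm = x_2^2. S = -7/8x_2.
  leading term x_2: subtract (7/64)·r from -7/8x_2 → -7/64
  leading term 1: no divisor's leading term divides it; move -7/64 to the remainder.
  remainder -7/64 ≠ 0; add m_4 = -7/64 to the basis.

The other S-polynomials (S(g_1,g_2), S(g_2,r), S(g_1,m_4), S(g_2,m_4), S(r,m_4)) all reduce to 0 modulo the current basis, so we have a Gröbner basis.
Inter-reduce: drop elements whose leading term is divisible by another's, tail-reduce, and make monic.
Reduced Gröbner basis: {1}.
The reduced Gröbner basis of I + (p) is {1}: the ideal is the whole ring, so the enlarged system has no common solution — adjoining p is inconsistent.

Adjoining -4x_1^2 - 2x_1x_2 - 6/5x_2^2 - 44/5x_2 + 5 makes the ideal the whole ring: the system is inconsistent.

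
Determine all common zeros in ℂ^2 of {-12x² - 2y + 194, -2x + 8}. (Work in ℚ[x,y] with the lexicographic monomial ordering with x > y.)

Compute a lex Gröbner basis by Buchberger's algorithm.
f_1 = -12x² - 2y + 194, LT = x².
f_2 = -2x + 8, LT = x.

S(f_1,f_2): lcm = x². S = 4x + ⅙y - 97/6.
  leading term x: subtract (-2)·f_2 from 4x + ⅙y - 97/6 → ⅙y - ⅙
  leading term y: no divisor's leading term divides it; move ⅙y to the remainder.
  leading term 1: no divisor's leading term divides it; move -⅙ to the remainder.
  remainder ⅙y - ⅙ ≠ 0; add h_3 = ⅙y - ⅙ to the basis.

The other S-polynomials (S(f_1,h_3), S(f_2,h_3)) all reduce to 0 modulo the current basis, so we have a Gröbner basis.
Inter-reduce: drop elements whose leading term is divisible by another's, tail-reduce, and make monic.
Reduced Gröbner basis: {x - 4, y - 1}.

The lex basis is triangular: the last element involves only y. Solving y - 1 = 0 gives y ∈ {1}; substituting each value into the earlier elements determines the remaining variables.
  y = 1: the earlier basis element becomes x - 4 = 0, giving x = 4 — point (4, 1).
Each listed point satisfies every original equation (direct substitution).

{(4, 1)}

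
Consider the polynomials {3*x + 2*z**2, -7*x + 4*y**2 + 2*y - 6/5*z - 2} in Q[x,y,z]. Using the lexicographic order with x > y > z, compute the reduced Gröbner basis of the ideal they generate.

G = {x + 2/3*z**2, y**2 + 1/2*y + 7/6*z**2 - 3/10*z - 1/2}

f_1 = 3*x + 2*z**2, LT = x.
f_2 = -7*x + 4*y**2 + 2*y - 6/5*z - 2, LT = x.

S(f_1,f_2): lcm = x. S = 4/7*y**2 + 2/7*y + 2/3*z**2 - 6/35*z - 2/7.
  leading term y**2: no divisor's leading term divides it; move 4/7*y**2 to the remainder.
  leading term y: no divisor's leading term divides it; move 2/7*y to the remainder.
  leading term z**2: no divisor's leading term divides it; move 2/3*z**2 to the remainder.
  leading term z: no divisor's leading term divides it; move -6/35*z to the remainder.
  leading term 1: no divisor's leading term divides it; move -2/7 to the remainder.
  remainder 4/7*y**2 + 2/7*y + 2/3*z**2 - 6/35*z - 2/7 ≠ 0; add g_3 = 4/7*y**2 + 2/7*y + 2/3*z**2 - 6/35*z - 2/7 to the basis.

The other S-polynomials (S(f_1,g_3), S(f_2,g_3)) all reduce to 0 modulo the current basis, so we have a Gröbner basis.
Inter-reduce: drop elements whose leading term is divisible by another's, tail-reduce, and make monic.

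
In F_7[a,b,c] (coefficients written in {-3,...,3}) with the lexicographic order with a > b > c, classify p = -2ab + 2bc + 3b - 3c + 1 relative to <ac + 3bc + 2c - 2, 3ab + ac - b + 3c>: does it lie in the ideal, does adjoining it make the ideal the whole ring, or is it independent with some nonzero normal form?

First compute the reduced Gröbner basis of I by Buchberger's algorithm.
f_1 = ac + 3bc + 2c - 2, LT = ac.
f_2 = 3ab + ac - b + 3c, LT = ab.

S(f_1,f_2): lcm = abc. S = 2ac^2 + 3b^2c - 2b - c^2.
  leading term ac^2: subtract (2c)·f_1 from 2ac^2 + 3b^2c - 2b - c^2 → 3b^2c + bc^2 - 2b + 2c^2 - 3c
  leading term b^2c: no divisor's leading term divides it; move 3b^2c to the remainder.
  leading term bc^2: no divisor's leading term divides it; move bc^2 to the remainder.
  leading term b: no divisor's leading term divides it; move -2b to the remainder.
  leading term c^2: no divisor's leading term divides it; move 2c^2 to the remainder.
  leading term c: no divisor's leading term divides it; move -3c to the remainder.
  remainder 3b^2c + bc^2 - 2b + 2c^2 - 3c ≠ 0; add h_3 = 3b^2c + bc^2 - 2b + 2c^2 - 3c to the basis.

The other S-polynomials (S(f_1,h_3), S(f_2,h_3)) all reduce to 0 modulo the current basis, so we have a Gröbner basis.
Inter-reduce: drop elements whose leading term is divisible by another's, tail-reduce, and make monic.
Reduced Gröbner basis: {ab - bc + 2b - 2c + 3, ac + 3bc + 2c - 2, b^2c - 2bc^2 - 3b + 3c^2 - c}.
Label its elements g_1 = ab - bc + 2b - 2c + 3, g_2 = ac + 3bc + 2c - 2, g_3 = b^2c - 2bc^2 - 3b + 3c^2 - c.

Reduce p = -2ab + 2bc + 3b - 3c + 1 modulo G:
  leading term ab: subtract (-2)·g_1 from -2ab + 2bc + 3b - 3c + 1 → 0
  normal form = 0.
Since the normal form is 0, p ∈ I.

-2ab + 2bc + 3b - 3c + 1 lies in I (it reduces to 0).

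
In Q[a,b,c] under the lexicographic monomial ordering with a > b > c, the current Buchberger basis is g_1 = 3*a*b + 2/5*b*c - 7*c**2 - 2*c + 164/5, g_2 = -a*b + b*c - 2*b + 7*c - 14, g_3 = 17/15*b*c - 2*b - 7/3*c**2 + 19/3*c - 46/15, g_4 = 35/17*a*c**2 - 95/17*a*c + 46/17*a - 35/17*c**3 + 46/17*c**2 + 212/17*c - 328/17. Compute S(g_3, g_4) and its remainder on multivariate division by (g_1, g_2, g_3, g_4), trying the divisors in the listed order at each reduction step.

S(g_3, g_4) = 113/119*a*b*c - 46/35*a*b - 35/17*a*c**3 + 95/17*a*c**2 - 46/17*a*c + b*c**3 - 46/35*b*c**2 - 212/35*b*c + 328/35*b; remainder on division = 0.

lcm(LM(g_3), LM(g_4)) = a*b*c**2.
S = (lcm/LT(g_3))·g_3 − (lcm/LT(g_4))·g_4 = 113/119*a*b*c - 46/35*a*b - 35/17*a*c**3 + 95/17*a*c**2 - 46/17*a*c + b*c**3 - 46/35*b*c**2 - 212/35*b*c + 328/35*b.
Reduce S modulo (g_1, g_2, g_3, g_4) in that order:
  leading term a*b*c: subtract (113/357*c)·g_1 from 113/119*a*b*c - 46/35*a*b - 35/17*a*c**3 + 95/17*a*c**2 - 46/17*a*c + b*c**3 - 46/35*b*c**2 - 212/35*b*c + 328/35*b → -46/35*a*b - 35/17*a*c**3 + 95/17*a*c**2 - 46/17*a*c + b*c**3 - 2572/1785*b*c**2 - 212/35*b*c + 328/35*b + 113/51*c**3 + 226/357*c**2 - 18532/1785*c
  leading term a*b: subtract (-46/105)·g_1 from -46/35*a*b - 35/17*a*c**3 + 95/17*a*c**2 - 46/17*a*c + b*c**3 - 2572/1785*b*c**2 - 212/35*b*c + 328/35*b + 113/51*c**3 + 226/357*c**2 - 18532/1785*c → -35/17*a*c**3 + 95/17*a*c**2 - 46/17*a*c + b*c**3 - 2572/1785*b*c**2 - 3088/525*b*c + 328/35*b + 113/51*c**3 - 1448/595*c**2 - 20096/1785*c + 7544/525
  leading term a*c**3: subtract (-c)·g_4 from -35/17*a*c**3 + 95/17*a*c**2 - 46/17*a*c + b*c**3 - 2572/1785*b*c**2 - 3088/525*b*c + 328/35*b + 113/51*c**3 - 1448/595*c**2 - 20096/1785*c + 7544/525 → b*c**3 - 2572/1785*b*c**2 - 3088/525*b*c + 328/35*b - 35/17*c**4 + 251/51*c**3 + 5972/595*c**2 - 3208/105*c + 7544/525
  leading term b*c**3: subtract (15/17*c**2)·g_3 from b*c**3 - 2572/1785*b*c**2 - 3088/525*b*c + 328/35*b - 35/17*c**4 + 251/51*c**3 + 5972/595*c**2 - 3208/105*c + 7544/525 → 34/105*b*c**2 - 3088/525*b*c + 328/35*b - 2/3*c**3 + 446/35*c**2 - 3208/105*c + 7544/525
  leading term b*c**2: subtract (2/7*c)·g_3 from 34/105*b*c**2 - 3088/525*b*c + 328/35*b - 2/3*c**3 + 446/35*c**2 - 3208/105*c + 7544/525 → -2788/525*b*c + 328/35*b + 164/15*c**2 - 3116/105*c + 7544/525
  leading term b*c: subtract (-164/35)·g_3 from -2788/525*b*c + 328/35*b + 164/15*c**2 - 3116/105*c + 7544/525 → 0
The remainder is 0, so this S-polynomial contributes no new basis element.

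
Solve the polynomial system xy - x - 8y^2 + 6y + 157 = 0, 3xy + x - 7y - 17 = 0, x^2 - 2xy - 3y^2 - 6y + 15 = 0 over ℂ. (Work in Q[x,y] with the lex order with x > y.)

Compute a lex Gröbner basis by Buchberger's algorithm.
f_1 = xy - x - 8y^2 + 6y + 157, LT = xy.
f_2 = 3xy + x - 7y - 17, LT = xy.
f_3 = x^2 - 2xy - 3y^2 - 6y + 15, LT = x^2.

S(f_1,f_2): lcm = xy. S = -4/3x - 8y^2 + 25/3y + 488/3.
  leading term x: no divisor's leading term divides it; move -4/3x to the remainder.
  leading term y^2: no divisor's leading term divides it; move -8y^2 to the remainder.
  leading term y: no divisor's leading term divides it; move 25/3y to the remainder.
  leading term 1: no divisor's leading term divides it; move 488/3 to the remainder.
  remainder -4/3x - 8y^2 + 25/3y + 488/3 ≠ 0; add h_4 = -4/3x - 8y^2 + 25/3y + 488/3 to the basis.

S(f_1,f_3): lcm = x^2y. S = -x^2 - 6xy^2 + 6xy + 157x + 3y^3 + 6y^2 - 15y.
  leading term x^2: subtract (-1)·f_3 from -x^2 - 6xy^2 + 6xy + 157x + 3y^3 + 6y^2 - 15y → -6xy^2 + 4xy + 157x + 3y^3 + 3y^2 - 21y + 15
  leading term xy^2: subtract (-6y)·f_1 from -6xy^2 + 4xy + 157x + 3y^3 + 3y^2 - 21y + 15 → -2xy + 157x - 45y^3 + 39y^2 + 921y + 15
  leading term xy: subtract (-2)·f_1 from -2xy + 157x - 45y^3 + 39y^2 + 921y + 15 → 155x - 45y^3 + 23y^2 + 933y + 329
  leading term x: subtract (-465/4)·h_4 from 155x - 45y^3 + 23y^2 + 933y + 329 → -45y^3 - 907y^2 + 7607/4y + 19239
  leading term y^3: no divisor's leading term divides it; move -45y^3 to the remainder.
  leading term y^2: no divisor's leading term divides it; move -907y^2 to the remainder.
  leading term y: no divisor's leading term divides it; move 7607/4y to the remainder.
  leading term 1: no divisor's leading term divides it; move 19239 to the remainder.
  remainder -45y^3 - 907y^2 + 7607/4y + 19239 ≠ 0; add h_5 = -45y^3 - 907y^2 + 7607/4y + 19239 to the basis.

S(f_2,f_3): lcm = x^2y. S = 1/3x^2 + 2xy^2 - 7/3xy - 17/3x + 3y^3 + 6y^2 - 15y.
  leading term x^2: subtract (1/3)·f_3 from 1/3x^2 + 2xy^2 - 7/3xy - 17/3x + 3y^3 + 6y^2 - 15y → 2xy^2 - 5/3xy - 17/3x + 3y^3 + 7y^2 - 13y - 5
  leading term xy^2: subtract (2y)·f_1 from 2xy^2 - 5/3xy - 17/3x + 3y^3 + 7y^2 - 13y - 5 → 1/3xy - 17/3x + 19y^3 - 5y^2 - 327y - 5
  leading term xy: subtract (1/3)·f_1 from 1/3xy - 17/3x + 19y^3 - 5y^2 - 327y - 5 → -16/3x + 19y^3 - 7/3y^2 - 329y - 172/3
  leading term x: subtract (4)·h_4 from -16/3x + 19y^3 - 7/3y^2 - 329y - 172/3 → 19y^3 + 89/3y^2 - 1087/3y - 708
  leading term y^3: subtract (-19/45)·h_5 from 19y^3 + 89/3y^2 - 1087/3y - 708 → -15898/45y^2 + 79313/180y + 111227/15
  leading term y^2: no divisor's leading term divides it; move -15898/45y^2 to the remainder.
  leading term y: no divisor's leading term divides it; move 79313/180y to the remainder.
  leading term 1: no divisor's leading term divides it; move 111227/15 to the remainder.
  remainder -15898/45y^2 + 79313/180y + 111227/15 ≠ 0; add h_6 = -15898/45y^2 + 79313/180y + 111227/15 to the basis.

S(f_1,h_4): lcm = xy. S = -x - 6y^3 - 7/4y^2 + 128y + 157.
  leading term x: subtract (3/4)·h_4 from -x - 6y^3 - 7/4y^2 + 128y + 157 → -6y^3 + 17/4y^2 + 487/4y + 35
  leading term y^3: subtract (2/15)·h_5 from -6y^3 + 17/4y^2 + 487/4y + 35 → 7511/60y^2 - 7909/60y - 12651/5
  leading term y^2: subtract (-22533/63592)·h_6 from 7511/60y^2 - 7909/60y - 12651/5 → 6184721/254368y + 6184721/63592
  leading term y: no divisor's leading term divides it; move 6184721/254368y to the remainder.
  leading term 1: no divisor's leading term divides it; move 6184721/63592 to the remainder.
  remainder 6184721/254368y + 6184721/63592 ≠ 0; add h_7 = 6184721/254368y + 6184721/63592 to the basis.

The other S-polynomials (S(f_2,h_4), S(f_3,h_4), S(f_1,h_5), S(f_2,h_5), S(f_3,h_5), S(h_4,h_5), S(f_1,h_6), S(f_2,h_6), S(f_3,h_6), S(h_4,h_6), S(h_5,h_6), S(f_1,h_7), S(f_2,h_7), S(f_3,h_7), S(h_4,h_7), S(h_5,h_7), S(h_6,h_7)) all reduce to 0 modulo the current basis, so we have a Gröbner basis.
Inter-reduce: drop elements whose leading term is divisible by another's, tail-reduce, and make monic.
Reduced Gröbner basis: {x - 1, y + 4}.

The lex basis is triangular: the last element involves only y. Solving y + 4 = 0 gives y ∈ {-4}; substituting each value into the earlier elements determines the remaining variables.
  y = -4: the earlier basis element becomes x - 1 = 0, giving x = 1 — point (1, -4).

{(1, -4)}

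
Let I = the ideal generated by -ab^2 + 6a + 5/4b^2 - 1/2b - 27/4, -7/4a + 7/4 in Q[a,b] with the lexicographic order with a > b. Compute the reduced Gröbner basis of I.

G = {a - 1, b^2 - 2b - 3}

f_1 = -ab^2 + 6a + 5/4b^2 - 1/2b - 27/4, LT = ab^2.
f_2 = -7/4a + 7/4, LT = a.

S(f_1,f_2): lcm = ab^2. S = -6a - 1/4b^2 + 1/2b + 27/4.
  leading term a: subtract (24/7)·f_2 from -6a - 1/4b^2 + 1/2b + 27/4 → -1/4b^2 + 1/2b + 3/4
  leading term b^2: no divisor's leading term divides it; move -1/4b^2 to the remainder.
  leading term b: no divisor's leading term divides it; move 1/2b to the remainder.
  leading term 1: no divisor's leading term divides it; move 3/4 to the remainder.
  remainder -1/4b^2 + 1/2b + 3/4 ≠ 0; add g_3 = -1/4b^2 + 1/2b + 3/4 to the basis.

The other S-polynomials (S(f_1,g_3), S(f_2,g_3)) all reduce to 0 modulo the current basis, so we have a Gröbner basis.
Inter-reduce: drop elements whose leading term is divisible by another's, tail-reduce, and make monic.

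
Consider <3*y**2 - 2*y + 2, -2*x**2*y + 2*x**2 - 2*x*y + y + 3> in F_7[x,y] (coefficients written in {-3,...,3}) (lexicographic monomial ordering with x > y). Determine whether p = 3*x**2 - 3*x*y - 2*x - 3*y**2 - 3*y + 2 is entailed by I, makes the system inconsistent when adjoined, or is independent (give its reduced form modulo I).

First compute the reduced Gröbner basis of I by Buchberger's algorithm.
f_1 = 3*y**2 - 2*y + 2, LT = y**2.
f_2 = -2*x**2*y + 2*x**2 - 2*x*y + y + 3, LT = x**2*y.

S(f_1,f_2): lcm = x**2*y**2. S = -2*x**2*y + 3*x**2 - x*y**2 - 3*y**2 - 2*y.
  leading term x**2*y: subtract (1)·f_2 from -2*x**2*y + 3*x**2 - x*y**2 - 3*y**2 - 2*y → x**2 - x*y**2 + 2*x*y - 3*y**2 - 3*y - 3
  leading term x**2: no divisor's leading term divides it; move x**2 to the remainder.
  leading term x*y**2: subtract (2*x)·f_1 from -x*y**2 + 2*x*y - 3*y**2 - 3*y - 3 → -x*y + 3*x - 3*y**2 - 3*y - 3
  leading term x*y: no divisor's leading term divides it; move -x*y to the remainder.
  leading term x: no divisor's leading term divides it; move 3*x to the remainder.
  leading term y**2: subtract (-1)·f_1 from -3*y**2 - 3*y - 3 → 2*y - 1
  leading term y: no divisor's leading term divides it; move 2*y to the remainder.
  leading term 1: no divisor's leading term divides it; move -1 to the remainder.
  remainder x**2 - x*y + 3*x + 2*y - 1 ≠ 0; add h_3 = x**2 - x*y + 3*x + 2*y - 1 to the basis.

The other S-polynomials (S(f_1,h_3), S(f_2,h_3)) all reduce to 0 modulo the current basis, so we have a Gröbner basis.
Inter-reduce: drop elements whose leading term is divisible by another's, tail-reduce, and make monic.
Reduced Gröbner basis: {x**2 - x*y + 3*x + 2*y - 1, y**2 - 3*y + 3}.
Label its elements g_1 = x**2 - x*y + 3*x + 2*y - 1, g_2 = y**2 - 3*y + 3.

Reduce p = 3*x**2 - 3*x*y - 2*x - 3*y**2 - 3*y + 2 modulo G:
  leading term x**2: subtract (3)·g_1 from 3*x**2 - 3*x*y - 2*x - 3*y**2 - 3*y + 2 → 3*x - 3*y**2 - 2*y - 2
  leading term x: no divisor's leading term divides it; move 3*x to the remainder.
  leading term y**2: subtract (-3)·g_2 from -3*y**2 - 2*y - 2 → 3*y
  leading term y: no divisor's leading term divides it; move 3*y to the remainder.
  normal form = 3*x + 3*y.
The normal form is nonzero, so p ∉ I. Since p minus its normal form lies in I, I + (p) = I + (r) where r = 3*x + 3*y; decide whether this ideal is the whole ring.
Run Buchberger on G together with r (pairs among the g_i already reduce to 0 since G is a Gröbner basis):
g_1 = x**2 - x*y + 3*x + 2*y - 1, LT = x**2.
g_2 = y**2 - 3*y + 3, LT = y**2.
r = 3*x + 3*y, LT = x.

S(g_1,r): lcm = x**2. S = -2*x*y + 3*x + 2*y - 1.
  leading term x*y: subtract (-3*y)·r from -2*x*y + 3*x + 2*y - 1 → 3*x + 2*y**2 + 2*y - 1
  leading term x: subtract (1)·r from 3*x + 2*y**2 + 2*y - 1 → 2*y**2 - y - 1
  leading term y**2: subtract (2)·g_2 from 2*y**2 - y - 1 → -2*y
  leading term y: no divisor's leading term divides it; move -2*y to the remainder.
  remainder -2*y ≠ 0; add m_4 = -2*y to the basis.

S(g_2,m_4): lcm = y**2. S = -3*y + 3.
  leading term y: subtract (-2)·m_4 from -3*y + 3 → 3
  leading term 1: no divisor's leading term divides it; move 3 to the remainder.
  remainder 3 ≠ 0; add m_5 = 3 to the basis.

The other S-polynomials (S(g_1,g_2), S(g_2,r), S(g_1,m_4), S(r,m_4), S(g_1,m_5), S(g_2,m_5), S(r,m_5), S(m_4,m_5)) all reduce to 0 modulo the current basis, so we have a Gröbner basis.
Inter-reduce: drop elements whose leading term is divisible by another's, tail-reduce, and make monic.
Reduced Gröbner basis: {1}.
The reduced Gröbner basis of I + (p) is {1}: the ideal is the whole ring, so the enlarged system has no common solution — adjoining p is inconsistent.

Adjoining 3*x**2 - 3*x*y - 2*x - 3*y**2 - 3*y + 2 makes the ideal the whole ring: the system is inconsistent.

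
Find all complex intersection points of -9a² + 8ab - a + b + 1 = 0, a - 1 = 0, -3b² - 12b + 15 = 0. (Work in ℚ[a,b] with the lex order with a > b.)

{(1, 1)}

Compute a lex Gröbner basis by Buchberger's algorithm.
f_1 = -9a² + 8ab - a + b + 1, LT = a².
f_2 = a - 1, LT = a.
f_3 = -3b² - 12b + 15, LT = b².

S(f_1,f_2): lcm = a². S = -8/9ab + 10/9a - 1/9b - 1/9.
  reduce S modulo (f_1, f_2, f_3):
  remainder -b + 1 ≠ 0; add h_4 = -b + 1 to the basis.

The other S-polynomials (S(f_1,f_3), S(f_2,f_3), S(f_1,h_4), S(f_2,h_4), S(f_3,h_4)) all reduce to 0 modulo the current basis, so we have a Gröbner basis.
Inter-reduce: drop elements whose leading term is divisible by another's, tail-reduce, and make monic.
Reduced Gröbner basis: {a - 1, b - 1}.

The lex basis is triangular: the last element involves only b. Solving b - 1 = 0 gives b ∈ {1}; substituting each value into the earlier elements determines the remaining variables.
  b = 1: the earlier basis element becomes a - 1 = 0, giving a = 1 — point (1, 1).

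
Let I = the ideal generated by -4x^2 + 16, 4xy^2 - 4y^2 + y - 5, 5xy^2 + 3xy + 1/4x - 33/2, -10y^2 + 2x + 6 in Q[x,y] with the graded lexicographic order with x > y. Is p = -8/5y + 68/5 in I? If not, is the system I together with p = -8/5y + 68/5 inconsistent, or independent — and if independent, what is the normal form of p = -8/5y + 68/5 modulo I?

Adjoining -8/5y + 68/5 makes the ideal the whole ring: the system is inconsistent.

First compute the reduced Gröbner basis of I by Buchberger's algorithm.
f_1 = -4x^2 + 16, LT = x^2.
f_2 = 4xy^2 - 4y^2 + y - 5, LT = xy^2.
f_3 = 5xy^2 + 3xy + 1/4x - 33/2, LT = xy^2.
f_4 = -10y^2 + 2x + 6, LT = y^2.

S(f_1,f_2): lcm = x^2y^2. S = xy^2 - 1/4xy - 4y^2 + 5/4x.
  reduce S modulo (f_1, f_2, f_3, f_4):
  remainder -1/4xy + 13/20x - 1/4y - 11/20 ≠ 0; add h_5 = -1/4xy + 13/20x - 1/4y - 11/20 to the basis.

S(f_1,f_3): lcm = x^2y^2. S = -3/5x^2y - 1/20x^2 - 4y^2 + 33/10x.
  reduce S modulo (f_1, f_2, f_3, f_4, h_5):
  remainder 5/2x - 12/5y - 13/5 ≠ 0; add h_6 = 5/2x - 12/5y - 13/5 to the basis.

S(f_2,f_3): lcm = xy^2. S = -3/5xy - y^2 - 1/20x + 1/4y + 41/20.
  reduce S modulo (f_1, f_2, f_3, f_4, h_5, h_6):
  remainder -2219/2500y + 2219/2500 ≠ 0; add h_7 = -2219/2500y + 2219/2500 to the basis.

The other S-polynomials (S(f_1,f_4), S(f_2,f_4), S(f_3,f_4), S(f_1,h_5), S(f_2,h_5), S(f_3,h_5), S(f_4,h_5), S(f_1,h_6), S(f_2,h_6), S(f_3,h_6), S(f_4,h_6), S(h_5,h_6), S(f_1,h_7), S(f_2,h_7), S(f_3,h_7), S(f_4,h_7), S(h_5,h_7), S(h_6,h_7)) all reduce to 0 modulo the current basis, so we have a Gröbner basis.
Inter-reduce: drop elements whose leading term is divisible by another's, tail-reduce, and make monic.
Reduced Gröbner basis: {x - 2, y - 1}.
Label its elements g_1 = x - 2, g_2 = y - 1.

Reduce p = -8/5y + 68/5 modulo G:
  leading term y: subtract (-8/5)·g_2 from -8/5y + 68/5 → 12
  leading term 1: no divisor's leading term divides it; move 12 to the remainder.
  normal form = 12.
The normal form is nonzero, so p ∉ I. Since p minus its normal form lies in I, I + (p) = I + (r) where r = 12; decide whether this ideal is the whole ring.
Here r = 12 is a nonzero constant, hence a unit: 1 ∈ I + (p), the Gröbner basis of I + (p) is {1}, and the enlarged system has no common solution — adjoining p is inconsistent.

The remainder on division by a Gröbner basis is unique — it is the normal form.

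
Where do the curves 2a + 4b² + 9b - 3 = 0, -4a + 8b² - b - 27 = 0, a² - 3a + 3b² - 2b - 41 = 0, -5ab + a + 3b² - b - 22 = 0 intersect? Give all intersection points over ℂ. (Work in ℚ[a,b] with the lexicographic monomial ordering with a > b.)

Compute a lex Gröbner basis by Buchberger's algorithm.
f_1 = 2a + 4b² + 9b - 3, LT = a.
f_2 = -4a + 8b² - b - 27, LT = a.
f_3 = a² - 3a + 3b² - 2b - 41, LT = a².
f_4 = -5ab + a + 3b² - b - 22, LT = ab.

S(f_1,f_2): lcm = a. S = 4b² + 17/4b - 33/4.
  leading term b²: no divisor's leading term divides it; move 4b² to the remainder.
  leading term b: no divisor's leading term divides it; move 17/4b to the remainder.
  leading term 1: no divisor's leading term divides it; move -33/4 to the remainder.
  remainder 4b² + 17/4b - 33/4 ≠ 0; add h_5 = 4b² + 17/4b - 33/4 to the basis.

S(f_1,f_3): lcm = a². S = 2ab² + 9/2ab + 3/2a - 3b² + 2b + 41.
  leading term ab²: subtract (b²)·f_1 from 2ab² + 9/2ab + 3/2a - 3b² + 2b + 41 → 9/2ab + 3/2a - 4b⁴ - 9b³ + 2b + 41
  leading term ab: subtract (9/4b)·f_1 from 9/2ab + 3/2a - 4b⁴ - 9b³ + 2b + 41 → 3/2a - 4b⁴ - 18b³ - 81/4b² + 35/4b + 41
  leading term a: subtract (¾)·f_1 from 3/2a - 4b⁴ - 18b³ - 81/4b² + 35/4b + 41 → -4b⁴ - 18b³ - 93/4b² + 2b + 173/4
  leading term b⁴: subtract (-b²)·h_5 from -4b⁴ - 18b³ - 93/4b² + 2b + 173/4 → -55/4b³ - 63/2b² + 2b + 173/4
  leading term b³: subtract (-55/16b)·h_5 from -55/4b³ - 63/2b² + 2b + 173/4 → -1081/64b² - 1687/64b + 173/4
  leading term b²: subtract (-1081/256)·h_5 from -1081/64b² - 1687/64b + 173/4 → -8615/1024b + 8615/1024
  leading term b: no divisor's leading term divides it; move -8615/1024b to the remainder.
  leading term 1: no divisor's leading term divides it; move 8615/1024 to the remainder.
  remainder -8615/1024b + 8615/1024 ≠ 0; add h_6 = -8615/1024b + 8615/1024 to the basis.

S(f_1,f_4): lcm = ab. S = ⅕a + 2b³ + 51/10b² - 17/10b - 22/5.
  leading term a: subtract (1/10)·f_1 from ⅕a + 2b³ + 51/10b² - 17/10b - 22/5 → 2b³ + 47/10b² - 13/5b - 41/10
  leading term b³: subtract (½b)·h_5 from 2b³ + 47/10b² - 13/5b - 41/10 → 103/40b² + 61/40b - 41/10
  leading term b²: subtract (103/160)·h_5 from 103/40b² + 61/40b - 41/10 → -155/128b + 155/128
  leading term b: subtract (248/1723)·h_6 from -155/128b + 155/128 → 0
  remainder 0.

S(f_2,f_3): lcm = a². S = -2ab² + ¼ab + 39/4a - 3b² + 2b + 41.
  leading term ab²: subtract (-b²)·f_1 from -2ab² + ¼ab + 39/4a - 3b² + 2b + 41 → ¼ab + 39/4a + 4b⁴ + 9b³ - 6b² + 2b + 41
  leading term ab: subtract (⅛b)·f_1 from ¼ab + 39/4a + 4b⁴ + 9b³ - 6b² + 2b + 41 → 39/4a + 4b⁴ + 17/2b³ - 57/8b² + 19/8b + 41
  leading term a: subtract (39/8)·f_1 from 39/4a + 4b⁴ + 17/2b³ - 57/8b² + 19/8b + 41 → 4b⁴ + 17/2b³ - 213/8b² - 83/2b + 445/8
  leading term b⁴: subtract (b²)·h_5 from 4b⁴ + 17/2b³ - 213/8b² - 83/2b + 445/8 → 17/4b³ - 147/8b² - 83/2b + 445/8
  leading term b³: subtract (17/16b)·h_5 from 17/4b³ - 147/8b² - 83/2b + 445/8 → -1465/64b² - 2095/64b + 445/8
  leading term b²: subtract (-1465/256)·h_5 from -1465/64b² - 2095/64b + 445/8 → -8615/1024b + 8615/1024
  leading term b: subtract (1)·h_6 from -8615/1024b + 8615/1024 → 0
  remainder 0.

S(f_2,f_4): lcm = ab. S = ⅕a - 2b³ + 17/20b² + 131/20b - 22/5.
  leading term a: subtract (1/10)·f_1 from ⅕a - 2b³ + 17/20b² + 131/20b - 22/5 → -2b³ + 9/20b² + 113/20b - 41/10
  leading term b³: subtract (-½b)·h_5 from -2b³ + 9/20b² + 113/20b - 41/10 → 103/40b² + 61/40b - 41/10
  leading term b²: subtract (103/160)·h_5 from 103/40b² + 61/40b - 41/10 → -155/128b + 155/128
  leading term b: subtract (248/1723)·h_6 from -155/128b + 155/128 → 0
  remainder 0.

S(f_3,f_4): lcm = a²b. S = ⅕a² + ⅗ab² - 16/5ab - 22/5a + 3b³ - 2b² - 41b.
  leading term a²: subtract (1/10a)·f_1 from ⅕a² + ⅗ab² - 16/5ab - 22/5a + 3b³ - 2b² - 41b → ⅕ab² - 41/10ab - 41/10a + 3b³ - 2b² - 41b
  leading term ab²: subtract (1/10b²)·f_1 from ⅕ab² - 41/10ab - 41/10a + 3b³ - 2b² - 41b → -41/10ab - 41/10a - ⅖b⁴ + 21/10b³ - 17/10b² - 41b
  leading term ab: subtract (-41/20b)·f_1 from -41/10ab - 41/10a - ⅖b⁴ + 21/10b³ - 17/10b² - 41b → -41/10a - ⅖b⁴ + 103/10b³ + 67/4b² - 943/20b
  leading term a: subtract (-41/20)·f_1 from -41/10a - ⅖b⁴ + 103/10b³ + 67/4b² - 943/20b → -⅖b⁴ + 103/10b³ + 499/20b² - 287/10b - 123/20
  leading term b⁴: subtract (-1/10b²)·h_5 from -⅖b⁴ + 103/10b³ + 499/20b² - 287/10b - 123/20 → 429/40b³ + 193/8b² - 287/10b - 123/20
  leading term b³: subtract (429/160b)·h_5 from 429/40b³ + 193/8b² - 287/10b - 123/20 → 8147/640b² - 4211/640b - 123/20
  leading term b²: subtract (8147/2560)·h_5 from 8147/640b² - 4211/640b - 123/20 → -41175/2048b + 41175/2048
  leading term b: subtract (8235/3446)·h_6 from -41175/2048b + 41175/2048 → 0
  remainder 0.

S(f_1,h_5): leading monomials are coprime, so the S-polynomial reduces to 0 (Buchberger's first criterion).
S(f_2,h_5): leading monomials are coprime, so the S-polynomial reduces to 0 (Buchberger's first criterion).
S(f_3,h_5): leading monomials are coprime, so the S-polynomial reduces to 0 (Buchberger's first criterion).
S(f_4,h_5): lcm = ab². S = -101/80ab + 33/16a - ⅗b³ + ⅕b² + 22/5b.
  leading term ab: subtract (-101/160b)·f_1 from -101/80ab + 33/16a - ⅗b³ + ⅕b² + 22/5b → 33/16a + 77/40b³ + 941/160b² + 401/160b
  leading term a: subtract (33/32)·f_1 from 33/16a + 77/40b³ + 941/160b² + 401/160b → 77/40b³ + 281/160b² - 271/40b + 99/32
  leading term b³: subtract (77/160b)·h_5 from 77/40b³ + 281/160b² - 271/40b + 99/32 → -37/128b² - 359/128b + 99/32
  leading term b²: subtract (-37/512)·h_5 from -37/128b² - 359/128b + 99/32 → -5115/2048b + 5115/2048
  leading term b: subtract (1023/3446)·h_6 from -5115/2048b + 5115/2048 → 0
  remainder 0.

S(f_1,h_6): leading monomials are coprime, so the S-polynomial reduces to 0 (Buchberger's first criterion).
S(f_2,h_6): leading monomials are coprime, so the S-polynomial reduces to 0 (Buchberger's first criterion).
S(f_3,h_6): leading monomials are coprime, so the S-polynomial reduces to 0 (Buchberger's first criterion).
S(f_4,h_6): lcm = ab. S = ⅘a - ⅗b² + ⅕b + 22/5.
  leading term a: subtract (⅖)·f_1 from ⅘a - ⅗b² + ⅕b + 22/5 → -11/5b² - 17/5b + 28/5
  leading term b²: subtract (-11/20)·h_5 from -11/5b² - 17/5b + 28/5 → -17/16b + 17/16
  leading term b: subtract (1088/8615)·h_6 from -17/16b + 17/16 → 0
  remainder 0.

S(h_5,h_6): lcm = b². S = 33/16b - 33/16.
  leading term b: subtract (-2112/8615)·h_6 from 33/16b - 33/16 → 0
  remainder 0.

Every S-polynomial of the final basis reduces to 0, so we have a Gröbner basis.
Inter-reduce: drop elements whose leading term is divisible by another's, tail-reduce, and make monic.
Reduced Gröbner basis: {a + 5, b - 1}.

A lex Gröbner basis eliminates variables successively. Here b - 1 depends only on b, with roots {1}; lifting each root through the earlier basis elements recovers the full solutions.
  b = 1: the earlier basis element becomes a + 5 = 0, giving a = -5 — point (-5, 1).
Check: every point annihilates each of the original generators.

{(-5, 1)}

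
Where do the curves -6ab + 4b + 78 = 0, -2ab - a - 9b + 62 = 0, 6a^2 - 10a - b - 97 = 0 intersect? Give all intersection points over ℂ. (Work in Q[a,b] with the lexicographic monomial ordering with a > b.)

Compute a lex Gröbner basis by Buchberger's algorithm.
f_1 = -6ab + 4b + 78, LT = ab.
f_2 = -2ab - a - 9b + 62, LT = ab.
f_3 = 6a^2 - 10a - b - 97, LT = a^2.

S(f_1,f_2): lcm = ab. S = -1/2a - 31/6b + 18.
  leading term a: no divisor's leading term divides it; move -1/2a to the remainder.
  leading term b: no divisor's leading term divides it; move -31/6b to the remainder.
  leading term 1: no divisor's leading term divides it; move 18 to the remainder.
  remainder -1/2a - 31/6b + 18 ≠ 0; add h_4 = -1/2a - 31/6b + 18 to the basis.

S(f_1,f_3): lcm = a^2b. S = ab - 13a + 1/6b^2 + 97/6b.
  leading term ab: subtract (-1/6)·f_1 from ab - 13a + 1/6b^2 + 97/6b → -13a + 1/6b^2 + 101/6b + 13
  leading term a: subtract (26)·h_4 from -13a + 1/6b^2 + 101/6b + 13 → 1/6b^2 + 907/6b - 455
  leading term b^2: no divisor's leading term divides it; move 1/6b^2 to the remainder.
  leading term b: no divisor's leading term divides it; move 907/6b to the remainder.
  leading term 1: no divisor's leading term divides it; move -455 to the remainder.
  remainder 1/6b^2 + 907/6b - 455 ≠ 0; add h_5 = 1/6b^2 + 907/6b - 455 to the basis.

S(f_2,f_3): lcm = a^2b. S = 1/2a^2 + 37/6ab - 31a + 1/6b^2 + 97/6b.
  leading term a^2: subtract (1/12)·f_3 from 1/2a^2 + 37/6ab - 31a + 1/6b^2 + 97/6b → 37/6ab - 181/6a + 1/6b^2 + 65/4b + 97/12
  leading term ab: subtract (-37/36)·f_1 from 37/6ab - 181/6a + 1/6b^2 + 65/4b + 97/12 → -181/6a + 1/6b^2 + 733/36b + 353/4
  leading term a: subtract (181/3)·h_4 from -181/6a + 1/6b^2 + 733/36b + 353/4 → 1/6b^2 + 3985/12b - 3991/4
  leading term b^2: subtract (1)·h_5 from 1/6b^2 + 3985/12b - 3991/4 → 2171/12b - 2171/4
  leading term b: no divisor's leading term divides it; move 2171/12b to the remainder.
  leading term 1: no divisor's leading term divides it; move -2171/4 to the remainder.
  remainder 2171/12b - 2171/4 ≠ 0; add h_6 = 2171/12b - 2171/4 to the basis.

The other S-polynomials (S(f_1,h_4), S(f_2,h_4), S(f_3,h_4), S(f_1,h_5), S(f_2,h_5), S(f_3,h_5), S(h_4,h_5), S(f_1,h_6), S(f_2,h_6), S(f_3,h_6), S(h_4,h_6), S(h_5,h_6)) all reduce to 0 modulo the current basis, so we have a Gröbner basis.
Inter-reduce: drop elements whose leading term is divisible by another's, tail-reduce, and make monic.
Reduced Gröbner basis: {a - 5, b - 3}.

The lex basis is triangular: the last element involves only b. Solving b - 3 = 0 gives b ∈ {3}; substituting each value into the earlier elements determines the remaining variables.
  b = 3: the earlier basis element becomes a - 5 = 0, giving a = 5 — point (5, 3).
Substituting each solution back into the original system confirms all equations vanish.

{(5, 3)}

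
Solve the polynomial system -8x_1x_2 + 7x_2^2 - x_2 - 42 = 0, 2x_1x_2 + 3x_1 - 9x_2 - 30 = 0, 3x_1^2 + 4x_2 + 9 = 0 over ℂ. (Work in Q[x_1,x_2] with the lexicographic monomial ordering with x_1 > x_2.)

Compute a lex Gröbner basis by Buchberger's algorithm.
f_1 = -8x_1x_2 + 7x_2^2 - x_2 - 42, LT = x_1x_2.
f_2 = 2x_1x_2 + 3x_1 - 9x_2 - 30, LT = x_1x_2.
f_3 = 3x_1^2 + 4x_2 + 9, LT = x_1^2.

S(f_1,f_2): lcm = x_1x_2. S = -3/2x_1 - 7/8x_2^2 + 37/8x_2 + 81/4.
  reduce S modulo (f_1, f_2, f_3):
  remainder -3/2x_1 - 7/8x_2^2 + 37/8x_2 + 81/4 ≠ 0; add h_4 = -3/2x_1 - 7/8x_2^2 + 37/8x_2 + 81/4 to the basis.

S(f_1,f_3): lcm = x_1^2x_2. S = -7/8x_1x_2^2 + 1/8x_1x_2 + 21/4x_1 - 4/3x_2^2 - 3x_2.
  reduce S modulo (f_1, f_2, f_3, h_4):
  remainder -49/64x_2^3 - 401/96x_2^2 + 1137/64x_2 + 2247/32 ≠ 0; add h_5 = -49/64x_2^3 - 401/96x_2^2 + 1137/64x_2 + 2247/32 to the basis.

S(f_2,f_3): lcm = x_1^2x_2. S = 3/2x_1^2 - 9/2x_1x_2 - 15x_1 - 4/3x_2^2 - 3x_2.
  reduce S modulo (f_1, f_2, f_3, h_4, h_5):
  remainder 167/48x_2^2 - 811/16x_2 - 1467/8 ≠ 0; add h_6 = 167/48x_2^2 - 811/16x_2 - 1467/8 to the basis.

S(f_1,h_4): lcm = x_1x_2. S = -7/12x_2^3 + 53/24x_2^2 + 109/8x_2 + 21/4.
  reduce S modulo (f_1, f_2, f_3, h_4, h_5, h_6):
  remainder 275749/3507x_2 + 275749/1169 ≠ 0; add h_7 = 275749/3507x_2 + 275749/1169 to the basis.

The other S-polynomials (S(f_2,h_4), S(f_3,h_4), S(f_1,h_5), S(f_2,h_5), S(f_3,h_5), S(h_4,h_5), S(f_1,h_6), S(f_2,h_6), S(f_3,h_6), S(h_4,h_6), S(h_5,h_6), S(f_1,h_7), S(f_2,h_7), S(f_3,h_7), S(h_4,h_7), S(h_5,h_7), S(h_6,h_7)) all reduce to 0 modulo the current basis, so we have a Gröbner basis.
Inter-reduce: drop elements whose leading term is divisible by another's, tail-reduce, and make monic.
Reduced Gröbner basis: {x_1 + 1, x_2 + 3}.

Since the basis is lex-ordered, x_2 + 3 is univariate in x_2. Its roots are {-3}. Back-substituting each root into the other basis elements fixes the other coordinates.
  x_2 = -3: the earlier basis element becomes x_1 + 1 = 0, giving x_1 = -1 — point (-1, -3).

{(-1, -3)}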